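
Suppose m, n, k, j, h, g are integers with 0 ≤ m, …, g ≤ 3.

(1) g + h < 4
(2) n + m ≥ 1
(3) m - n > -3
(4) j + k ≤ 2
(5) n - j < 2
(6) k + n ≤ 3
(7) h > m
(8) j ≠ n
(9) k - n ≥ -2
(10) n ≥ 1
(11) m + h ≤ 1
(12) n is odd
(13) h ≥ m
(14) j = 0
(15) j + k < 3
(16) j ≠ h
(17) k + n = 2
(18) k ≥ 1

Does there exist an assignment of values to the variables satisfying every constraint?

Take m = 0, n = 1, k = 1, j = 0, h = 1, g = 2. Then constraint 1: g + h = 3; constraint 2: n + m = 1, and every other listed constraint is also met.

Satisfiable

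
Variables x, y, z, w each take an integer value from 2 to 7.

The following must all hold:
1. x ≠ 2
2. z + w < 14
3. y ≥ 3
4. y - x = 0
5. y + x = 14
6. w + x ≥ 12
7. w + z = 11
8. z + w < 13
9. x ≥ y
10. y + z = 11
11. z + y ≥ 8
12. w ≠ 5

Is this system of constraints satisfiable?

Take x = 7, y = 7, z = 4, w = 7. Then constraint 2: z + w = 11; constraint 4: y - x = 0, and every other listed constraint is also met.

Satisfiable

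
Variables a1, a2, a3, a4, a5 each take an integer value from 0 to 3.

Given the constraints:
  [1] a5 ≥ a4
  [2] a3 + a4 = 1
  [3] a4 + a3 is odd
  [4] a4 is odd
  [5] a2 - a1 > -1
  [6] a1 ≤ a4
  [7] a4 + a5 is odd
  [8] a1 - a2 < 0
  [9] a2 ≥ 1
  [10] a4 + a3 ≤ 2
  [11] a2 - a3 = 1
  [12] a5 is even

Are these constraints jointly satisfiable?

Satisfiable

Take a1 = 0, a2 = 1, a3 = 0, a4 = 1, a5 = 2. Then constraint 2: a3 + a4 = 1; constraint 5: a2 - a1 = 1; constraint 8: a1 - a2 = -1, and every other listed constraint is also met.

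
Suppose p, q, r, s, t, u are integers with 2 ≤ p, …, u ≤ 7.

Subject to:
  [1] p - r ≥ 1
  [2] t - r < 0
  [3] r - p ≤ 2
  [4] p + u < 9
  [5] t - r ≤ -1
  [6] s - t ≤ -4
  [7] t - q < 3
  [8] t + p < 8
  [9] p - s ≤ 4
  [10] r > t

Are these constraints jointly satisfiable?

Unsatisfiable

Constraints 1, 5, 6, and 9 give s − p ≥ -4, p − r ≥ 1, r − t ≥ 1, t − s ≥ 4.
Adding all 4 inequalities: the left sides telescope to 0, and the right sides sum to (-4) + 1 + 1 + 4 = 2. So 0 ≥ 2, which is false.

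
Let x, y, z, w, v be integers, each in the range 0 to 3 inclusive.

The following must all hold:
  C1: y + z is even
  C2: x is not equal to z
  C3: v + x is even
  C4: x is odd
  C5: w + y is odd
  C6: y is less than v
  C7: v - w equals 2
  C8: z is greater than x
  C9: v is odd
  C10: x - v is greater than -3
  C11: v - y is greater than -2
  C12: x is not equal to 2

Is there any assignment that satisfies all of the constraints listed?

Setting (x, y, z, w, v) = (1, 2, 2, 1, 3) satisfies everything: constraint 7: v - w = 2; constraint 10: x - v = -2, and the others follow.

Satisfiable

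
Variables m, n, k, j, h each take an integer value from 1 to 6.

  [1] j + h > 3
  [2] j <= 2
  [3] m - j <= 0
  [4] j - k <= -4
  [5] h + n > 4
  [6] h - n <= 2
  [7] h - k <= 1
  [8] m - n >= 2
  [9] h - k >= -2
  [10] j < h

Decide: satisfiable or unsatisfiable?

Unsatisfiable

Constraints 3, 4, 6, 8, and 9 give n − h ≥ -2, h − k ≥ -2, k − j ≥ 4, j − m ≥ 0, m − n ≥ 2.
Adding all 5 inequalities: the left sides telescope to 0, and the right sides sum to (-2) + (-2) + 4 + 0 + 2 = 2. So 0 ≥ 2, which is false.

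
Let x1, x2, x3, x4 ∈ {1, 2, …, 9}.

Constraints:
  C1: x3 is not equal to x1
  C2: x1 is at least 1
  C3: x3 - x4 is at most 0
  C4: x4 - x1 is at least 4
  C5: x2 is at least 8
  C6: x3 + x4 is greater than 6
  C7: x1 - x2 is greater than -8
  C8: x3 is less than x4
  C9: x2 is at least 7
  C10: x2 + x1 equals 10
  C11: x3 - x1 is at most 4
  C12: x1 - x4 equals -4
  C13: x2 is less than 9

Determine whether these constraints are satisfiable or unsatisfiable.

Satisfiable

Take x1 = 2, x2 = 8, x3 = 3, x4 = 6. Then constraint 3: x3 - x4 = -3; constraint 4: x4 - x1 = 4, and every other listed constraint is also met.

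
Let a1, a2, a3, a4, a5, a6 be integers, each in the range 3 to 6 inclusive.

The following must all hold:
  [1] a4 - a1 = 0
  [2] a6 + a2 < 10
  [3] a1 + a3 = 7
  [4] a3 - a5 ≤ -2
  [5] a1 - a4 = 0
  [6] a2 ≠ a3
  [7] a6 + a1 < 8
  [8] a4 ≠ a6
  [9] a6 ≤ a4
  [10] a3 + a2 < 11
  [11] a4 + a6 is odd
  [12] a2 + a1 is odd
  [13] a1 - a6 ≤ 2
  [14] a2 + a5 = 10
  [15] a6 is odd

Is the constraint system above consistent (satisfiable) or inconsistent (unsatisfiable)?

Try a1 = 4, a2 = 5, a3 = 3, a4 = 4, a5 = 5, a6 = 3.
Check constraint 1: a4 - a1 = 0; constraint 2: a6 + a2 = 8. The remaining constraints are straightforward to verify.

Satisfiable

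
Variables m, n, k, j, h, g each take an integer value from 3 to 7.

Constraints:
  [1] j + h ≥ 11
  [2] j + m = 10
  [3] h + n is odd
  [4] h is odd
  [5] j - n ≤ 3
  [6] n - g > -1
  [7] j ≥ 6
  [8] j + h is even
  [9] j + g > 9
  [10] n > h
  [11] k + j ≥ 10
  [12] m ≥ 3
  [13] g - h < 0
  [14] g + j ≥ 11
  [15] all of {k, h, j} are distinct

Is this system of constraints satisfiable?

Satisfiable

Setting (m, n, k, j, h, g) = (3, 6, 4, 7, 5, 4) satisfies everything: constraint 1: j + h = 12; constraint 2: j + m = 10, and the others follow.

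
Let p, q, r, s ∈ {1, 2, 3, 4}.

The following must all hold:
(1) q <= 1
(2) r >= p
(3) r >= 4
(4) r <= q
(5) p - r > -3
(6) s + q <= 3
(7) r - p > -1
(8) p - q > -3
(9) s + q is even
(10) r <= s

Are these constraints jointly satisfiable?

From constraint 3: r ≥ 4. From constraints 1 and 4: r ≤ q and q ≤ 1, so r ≤ 1. But 1 < 4, so no value of r works.

Unsatisfiable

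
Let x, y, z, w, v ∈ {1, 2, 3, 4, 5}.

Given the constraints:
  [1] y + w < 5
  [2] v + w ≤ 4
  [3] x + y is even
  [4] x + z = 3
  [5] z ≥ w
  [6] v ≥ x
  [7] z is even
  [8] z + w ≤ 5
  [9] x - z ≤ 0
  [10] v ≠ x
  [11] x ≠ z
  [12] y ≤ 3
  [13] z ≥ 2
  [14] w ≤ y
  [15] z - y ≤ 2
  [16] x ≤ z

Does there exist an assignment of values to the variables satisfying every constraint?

Satisfiable

Setting (x, y, z, w, v) = (1, 1, 2, 1, 2) satisfies everything: constraint 1: y + w = 2; constraint 2: v + w = 3; constraint 4: x + z = 3, and the others follow.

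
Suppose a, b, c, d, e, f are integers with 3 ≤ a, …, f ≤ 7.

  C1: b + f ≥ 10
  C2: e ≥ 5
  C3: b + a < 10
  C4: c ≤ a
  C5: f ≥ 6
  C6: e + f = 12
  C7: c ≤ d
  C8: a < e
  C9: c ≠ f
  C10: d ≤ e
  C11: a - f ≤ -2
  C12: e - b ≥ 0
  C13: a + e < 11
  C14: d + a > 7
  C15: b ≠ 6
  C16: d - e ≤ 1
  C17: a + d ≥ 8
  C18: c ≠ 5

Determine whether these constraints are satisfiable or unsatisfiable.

Satisfiable

Take a = 4, b = 4, c = 4, d = 6, e = 6, f = 6. Then constraint 1: b + f = 10; constraint 3: b + a = 8, and every other listed constraint is also met.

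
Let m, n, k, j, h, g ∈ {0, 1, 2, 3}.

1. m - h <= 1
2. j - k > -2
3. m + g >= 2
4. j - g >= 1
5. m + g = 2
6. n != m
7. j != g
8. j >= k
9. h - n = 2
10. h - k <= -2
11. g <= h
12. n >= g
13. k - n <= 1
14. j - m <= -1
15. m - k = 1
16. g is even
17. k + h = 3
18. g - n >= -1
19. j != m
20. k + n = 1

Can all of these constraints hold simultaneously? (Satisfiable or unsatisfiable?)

Unsatisfiable

Constraints 1, 4, 10, 13, 14, and 18 give n − k ≥ -1, k − h ≥ 2, h − m ≥ -1, m − j ≥ 1, j − g ≥ 1, g − n ≥ -1.
Adding all 6 inequalities: the left sides telescope to 0, and the right sides sum to (-1) + 2 + (-1) + 1 + 1 + (-1) = 1. So 0 ≥ 1, which is false.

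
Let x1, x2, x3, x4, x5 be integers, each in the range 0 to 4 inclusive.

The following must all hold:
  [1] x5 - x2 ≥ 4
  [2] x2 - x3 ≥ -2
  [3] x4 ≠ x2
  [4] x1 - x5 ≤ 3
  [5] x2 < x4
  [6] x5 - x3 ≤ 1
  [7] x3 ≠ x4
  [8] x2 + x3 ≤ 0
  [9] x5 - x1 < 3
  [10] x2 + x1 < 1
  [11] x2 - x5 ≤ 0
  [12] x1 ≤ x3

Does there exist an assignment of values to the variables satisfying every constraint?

Constraints 1, 2, and 6 give x2 − x3 ≥ -2, x3 − x5 ≥ -1, x5 − x2 ≥ 4.
Adding all 3 inequalities: the left sides telescope to 0, and the right sides sum to (-2) + (-1) + 4 = 1. So 0 ≥ 1, which is false.

Unsatisfiable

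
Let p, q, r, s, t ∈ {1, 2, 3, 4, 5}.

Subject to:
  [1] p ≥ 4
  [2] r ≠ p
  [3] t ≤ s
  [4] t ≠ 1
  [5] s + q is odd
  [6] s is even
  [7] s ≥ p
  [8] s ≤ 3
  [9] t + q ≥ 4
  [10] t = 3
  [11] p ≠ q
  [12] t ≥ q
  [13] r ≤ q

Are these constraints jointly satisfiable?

Unsatisfiable

From constraint 1: p ≥ 4. From constraints 7 and 8: p ≤ s and s ≤ 3, so p ≤ 3. But 3 < 4, so no value of p works.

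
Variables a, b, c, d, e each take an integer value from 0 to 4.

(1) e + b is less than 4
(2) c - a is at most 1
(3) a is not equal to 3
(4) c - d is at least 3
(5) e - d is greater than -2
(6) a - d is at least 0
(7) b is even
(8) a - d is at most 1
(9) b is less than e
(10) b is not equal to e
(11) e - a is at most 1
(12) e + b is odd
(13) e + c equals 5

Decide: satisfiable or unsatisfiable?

Unsatisfiable

Constraints 2, 4, and 8 give c − d ≥ 3, d − a ≥ -1, a − c ≥ -1.
Adding all 3 inequalities: the left sides telescope to 0, and the right sides sum to 3 + (-1) + (-1) = 1. So 0 ≥ 1, which is false.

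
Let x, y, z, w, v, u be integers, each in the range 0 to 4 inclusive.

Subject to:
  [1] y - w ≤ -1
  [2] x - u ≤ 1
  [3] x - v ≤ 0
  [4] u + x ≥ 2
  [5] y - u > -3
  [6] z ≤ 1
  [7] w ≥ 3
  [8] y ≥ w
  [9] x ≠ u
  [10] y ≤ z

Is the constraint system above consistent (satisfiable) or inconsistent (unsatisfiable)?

From constraints 7 and 8: y ≥ w and w ≥ 3, so y ≥ 3. From constraints 6 and 10: y ≤ z and z ≤ 1, so y ≤ 1. But 1 < 3, so no value of y works.

Unsatisfiable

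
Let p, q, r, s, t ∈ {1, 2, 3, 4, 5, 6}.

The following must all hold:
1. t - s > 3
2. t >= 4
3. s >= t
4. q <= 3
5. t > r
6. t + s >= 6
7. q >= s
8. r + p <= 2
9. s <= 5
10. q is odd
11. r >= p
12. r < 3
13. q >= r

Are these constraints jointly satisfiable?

Unsatisfiable

From constraints 2 and 3: s ≥ t and t ≥ 4, so s ≥ 4. From constraints 4 and 7: s ≤ q and q ≤ 3, so s ≤ 3. But 3 < 4, so no value of s works.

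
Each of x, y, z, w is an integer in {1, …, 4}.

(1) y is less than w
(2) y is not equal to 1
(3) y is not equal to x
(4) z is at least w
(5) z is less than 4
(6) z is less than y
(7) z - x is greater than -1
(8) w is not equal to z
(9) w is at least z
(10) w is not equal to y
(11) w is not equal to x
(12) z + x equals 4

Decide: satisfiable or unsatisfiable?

Unsatisfiable

Constraints 1, 4, and 6 give z < y, y < w, w ≤ z. Chaining: z < y < w ≤ z, which forces z < z — impossible.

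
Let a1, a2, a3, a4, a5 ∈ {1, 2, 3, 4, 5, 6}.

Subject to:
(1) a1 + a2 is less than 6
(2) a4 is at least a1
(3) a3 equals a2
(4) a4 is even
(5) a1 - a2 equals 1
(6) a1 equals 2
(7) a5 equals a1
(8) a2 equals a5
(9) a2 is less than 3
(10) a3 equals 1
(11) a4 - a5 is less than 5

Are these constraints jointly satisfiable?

Constraint 10 fixes a3 = 1 and constraint 6 fixes a1 = 2. Constraints 3, 7, and 8 give a3 = a2 = a5 = a1, so a3 = a1. But 1 ≠ 2 — contradiction.

Unsatisfiable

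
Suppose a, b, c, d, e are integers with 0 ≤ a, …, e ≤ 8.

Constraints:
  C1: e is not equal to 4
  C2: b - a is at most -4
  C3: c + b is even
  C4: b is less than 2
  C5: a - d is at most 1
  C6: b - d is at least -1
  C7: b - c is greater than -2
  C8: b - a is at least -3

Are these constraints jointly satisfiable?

Unsatisfiable

Constraints 2, 5, and 6 give d − a ≥ -1, a − b ≥ 4, b − d ≥ -1.
Adding all 3 inequalities: the left sides telescope to 0, and the right sides sum to (-1) + 4 + (-1) = 2. So 0 ≥ 2, which is false.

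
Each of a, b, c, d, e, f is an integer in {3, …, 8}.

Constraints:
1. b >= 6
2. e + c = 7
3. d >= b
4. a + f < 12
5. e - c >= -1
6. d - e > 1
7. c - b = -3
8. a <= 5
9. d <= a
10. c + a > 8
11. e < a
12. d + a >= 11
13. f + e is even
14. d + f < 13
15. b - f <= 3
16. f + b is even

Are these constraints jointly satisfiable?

From constraints 1 and 3: d ≥ b and b ≥ 6, so d ≥ 6. From constraints 8 and 9: d ≤ a and a ≤ 5, so d ≤ 5. But 5 < 6, so no value of d works.

Unsatisfiable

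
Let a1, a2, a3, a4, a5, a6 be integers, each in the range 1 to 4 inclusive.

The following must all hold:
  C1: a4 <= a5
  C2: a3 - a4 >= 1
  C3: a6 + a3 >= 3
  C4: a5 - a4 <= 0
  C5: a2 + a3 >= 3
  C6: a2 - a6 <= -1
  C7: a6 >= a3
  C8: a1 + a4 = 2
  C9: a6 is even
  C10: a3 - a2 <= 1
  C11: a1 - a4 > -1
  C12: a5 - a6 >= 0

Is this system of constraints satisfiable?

Constraints 2, 4, 6, 10, and 12 give a3 − a4 ≥ 1, a4 − a5 ≥ 0, a5 − a6 ≥ 0, a6 − a2 ≥ 1, a2 − a3 ≥ -1.
Adding all 5 inequalities: the left sides telescope to 0, and the right sides sum to 1 + 0 + 0 + 1 + (-1) = 1. So 0 ≥ 1, which is false.

Unsatisfiable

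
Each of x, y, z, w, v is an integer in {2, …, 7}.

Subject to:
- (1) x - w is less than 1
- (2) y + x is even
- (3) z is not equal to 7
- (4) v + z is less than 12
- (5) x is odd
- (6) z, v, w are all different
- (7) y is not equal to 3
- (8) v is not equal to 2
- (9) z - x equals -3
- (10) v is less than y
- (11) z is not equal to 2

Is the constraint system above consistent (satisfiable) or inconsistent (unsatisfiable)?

Satisfiable

One satisfying assignment is x = 7, y = 7, z = 4, w = 7, v = 5.
For the less obvious constraints — constraint 1: x - w = 0; constraint 4: v + z = 9; constraint 9: z - x = -3 — and the others hold by inspection.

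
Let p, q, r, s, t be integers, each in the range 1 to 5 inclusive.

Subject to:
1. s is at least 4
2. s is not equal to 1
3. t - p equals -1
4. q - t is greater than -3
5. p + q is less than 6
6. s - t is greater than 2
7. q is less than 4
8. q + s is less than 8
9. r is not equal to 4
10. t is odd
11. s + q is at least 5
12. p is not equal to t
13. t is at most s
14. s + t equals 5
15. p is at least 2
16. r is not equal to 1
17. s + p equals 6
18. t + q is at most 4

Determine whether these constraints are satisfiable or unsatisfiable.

Satisfiable

Try p = 2, q = 1, r = 3, s = 4, t = 1.
Check constraint 3: t - p = -1; constraint 4: q - t = 0; constraint 5: p + q = 3. The remaining constraints are straightforward to verify.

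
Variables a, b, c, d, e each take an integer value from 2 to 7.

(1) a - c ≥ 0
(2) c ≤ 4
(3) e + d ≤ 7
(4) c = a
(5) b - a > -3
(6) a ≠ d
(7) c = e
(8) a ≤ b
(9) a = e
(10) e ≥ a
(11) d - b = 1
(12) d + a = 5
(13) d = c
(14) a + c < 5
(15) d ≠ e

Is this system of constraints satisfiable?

Unsatisfiable

From constraints 4, 9, and 13, d = c = a = e, so d = e. But constraint 15 says d ≠ e. Contradiction.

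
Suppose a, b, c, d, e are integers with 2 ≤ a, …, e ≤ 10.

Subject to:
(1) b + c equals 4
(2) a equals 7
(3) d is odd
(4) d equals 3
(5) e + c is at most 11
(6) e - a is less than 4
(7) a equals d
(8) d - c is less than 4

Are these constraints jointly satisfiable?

Unsatisfiable

Constraint 2 fixes a = 7 and constraint 4 fixes d = 3, but constraint 7 requires a = d. Since 7 ≠ 3, contradiction.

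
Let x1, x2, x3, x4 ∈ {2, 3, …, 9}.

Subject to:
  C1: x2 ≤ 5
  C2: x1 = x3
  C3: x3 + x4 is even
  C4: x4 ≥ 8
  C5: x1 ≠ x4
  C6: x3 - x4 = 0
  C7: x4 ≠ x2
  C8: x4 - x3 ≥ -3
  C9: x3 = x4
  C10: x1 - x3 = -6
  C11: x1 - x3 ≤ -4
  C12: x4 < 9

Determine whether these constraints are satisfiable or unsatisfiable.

From constraints 2 and 9, x1 = x3 = x4, so x1 = x4. But constraint 5 says x1 ≠ x4. Contradiction.

Unsatisfiable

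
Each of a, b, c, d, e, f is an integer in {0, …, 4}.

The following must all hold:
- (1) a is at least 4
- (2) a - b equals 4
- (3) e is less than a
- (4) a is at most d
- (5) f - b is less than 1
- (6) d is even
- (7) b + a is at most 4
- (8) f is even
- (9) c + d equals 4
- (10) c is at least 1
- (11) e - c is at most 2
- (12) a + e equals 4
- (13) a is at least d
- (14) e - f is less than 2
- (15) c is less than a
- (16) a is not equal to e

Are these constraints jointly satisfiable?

From constraint 10: c ≥ 1. From constraints 1 and 4: d ≥ a ≥ 4. Hence c + d ≥ 5. But constraint 9 requires c + d = 4, and 4 < 5. Contradiction.

Unsatisfiable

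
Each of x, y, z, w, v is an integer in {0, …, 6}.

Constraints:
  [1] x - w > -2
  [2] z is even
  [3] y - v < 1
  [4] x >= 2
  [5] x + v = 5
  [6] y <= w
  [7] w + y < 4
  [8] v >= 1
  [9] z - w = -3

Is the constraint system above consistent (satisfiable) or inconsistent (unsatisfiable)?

Setting (x, y, z, w, v) = (3, 0, 0, 3, 2) satisfies everything: constraint 1: x - w = 0; constraint 3: y - v = -2; constraint 5: x + v = 5, and the others follow.

Satisfiable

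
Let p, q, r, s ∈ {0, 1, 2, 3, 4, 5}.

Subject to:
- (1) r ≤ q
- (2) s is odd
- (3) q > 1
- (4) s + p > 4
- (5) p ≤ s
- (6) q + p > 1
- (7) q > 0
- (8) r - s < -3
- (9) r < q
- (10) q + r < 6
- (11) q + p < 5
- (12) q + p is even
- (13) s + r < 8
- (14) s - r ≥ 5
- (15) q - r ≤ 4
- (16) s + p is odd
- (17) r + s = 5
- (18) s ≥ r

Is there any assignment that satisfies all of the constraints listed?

Setting (p, q, r, s) = (0, 4, 0, 5) satisfies everything: constraint 4: s + p = 5; constraint 6: q + p = 4, and the others follow.

Satisfiable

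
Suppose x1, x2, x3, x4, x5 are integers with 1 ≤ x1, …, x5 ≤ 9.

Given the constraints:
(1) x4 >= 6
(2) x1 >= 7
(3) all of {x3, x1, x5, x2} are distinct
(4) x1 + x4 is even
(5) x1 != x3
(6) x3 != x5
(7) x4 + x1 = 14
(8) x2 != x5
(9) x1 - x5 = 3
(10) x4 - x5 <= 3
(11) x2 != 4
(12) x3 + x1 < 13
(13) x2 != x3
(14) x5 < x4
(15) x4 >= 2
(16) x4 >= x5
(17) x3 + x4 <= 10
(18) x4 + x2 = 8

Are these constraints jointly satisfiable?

Satisfiable

One satisfying assignment is x1 = 8, x2 = 2, x3 = 3, x4 = 6, x5 = 5.
For the less obvious constraints — constraint 7: x4 + x1 = 14; constraint 9: x1 - x5 = 3; constraint 10: x4 - x5 = 1 — and the others hold by inspection.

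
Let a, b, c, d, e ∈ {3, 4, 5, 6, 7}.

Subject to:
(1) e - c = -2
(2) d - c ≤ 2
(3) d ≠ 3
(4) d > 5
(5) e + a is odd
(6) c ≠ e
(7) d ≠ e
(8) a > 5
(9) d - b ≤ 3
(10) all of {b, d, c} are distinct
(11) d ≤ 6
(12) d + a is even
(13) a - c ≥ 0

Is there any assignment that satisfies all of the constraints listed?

One satisfying assignment is a = 6, b = 3, c = 5, d = 6, e = 3.
For the less obvious constraints — constraint 1: e - c = -2; constraint 2: d - c = 1; constraint 9: d - b = 3 — and the others hold by inspection.

Satisfiable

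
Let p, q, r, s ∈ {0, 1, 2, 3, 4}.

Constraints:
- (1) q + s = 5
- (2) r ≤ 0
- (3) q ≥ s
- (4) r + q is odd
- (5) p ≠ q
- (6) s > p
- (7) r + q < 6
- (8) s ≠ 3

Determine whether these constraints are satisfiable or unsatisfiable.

Try p = 0, q = 3, r = 0, s = 2.
Check constraint 1: q + s = 5; constraint 4: r + q = 3 is odd; constraint 7: r + q = 3. The remaining constraints are straightforward to verify.

Satisfiable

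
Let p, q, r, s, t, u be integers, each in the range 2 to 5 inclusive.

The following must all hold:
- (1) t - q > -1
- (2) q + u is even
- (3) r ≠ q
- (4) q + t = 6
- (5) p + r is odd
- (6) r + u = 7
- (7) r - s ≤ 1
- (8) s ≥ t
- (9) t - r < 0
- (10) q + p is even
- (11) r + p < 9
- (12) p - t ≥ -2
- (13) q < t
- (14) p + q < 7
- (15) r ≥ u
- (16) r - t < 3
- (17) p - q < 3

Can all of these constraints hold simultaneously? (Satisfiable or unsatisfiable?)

Satisfiable

Setting (p, q, r, s, t, u) = (2, 2, 5, 5, 4, 2) satisfies everything: constraint 1: t - q = 2; constraint 4: q + t = 6; constraint 6: r + u = 7, and the others follow.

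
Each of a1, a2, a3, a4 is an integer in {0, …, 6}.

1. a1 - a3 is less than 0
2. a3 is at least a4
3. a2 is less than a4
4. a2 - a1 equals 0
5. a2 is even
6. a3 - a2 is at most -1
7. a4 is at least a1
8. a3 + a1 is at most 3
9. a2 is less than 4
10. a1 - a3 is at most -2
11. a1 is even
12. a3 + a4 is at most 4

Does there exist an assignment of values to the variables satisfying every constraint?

Unsatisfiable

Constraints 2, 3, and 6 give a4 ≤ a3, a3 < a2, a2 < a4. Chaining: a4 ≤ a3 < a2 < a4, which forces a4 < a4 — impossible.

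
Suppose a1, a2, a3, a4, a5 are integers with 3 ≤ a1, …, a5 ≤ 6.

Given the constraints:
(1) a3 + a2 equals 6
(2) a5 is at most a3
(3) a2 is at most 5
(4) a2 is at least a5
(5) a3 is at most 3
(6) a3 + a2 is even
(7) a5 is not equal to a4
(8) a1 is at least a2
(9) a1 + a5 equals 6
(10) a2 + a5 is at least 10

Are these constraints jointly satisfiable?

From constraint 3: a2 ≤ 5. From constraints 2 and 5: a5 ≤ a3 ≤ 3. Hence a2 + a5 ≤ 8. But constraint 10 requires a2 + a5 ≥ 10, and 10 > 8. Contradiction.

Unsatisfiable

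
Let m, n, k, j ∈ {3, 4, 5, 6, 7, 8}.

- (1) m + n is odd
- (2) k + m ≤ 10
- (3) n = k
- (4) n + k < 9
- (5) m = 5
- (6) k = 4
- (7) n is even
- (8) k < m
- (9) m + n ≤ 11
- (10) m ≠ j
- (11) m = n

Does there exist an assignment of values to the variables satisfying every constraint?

Constraint 5 fixes m = 5 and constraint 6 fixes k = 4. Constraints 3 and 11 give m = n = k, so m = k. But 5 ≠ 4 — contradiction.

Unsatisfiable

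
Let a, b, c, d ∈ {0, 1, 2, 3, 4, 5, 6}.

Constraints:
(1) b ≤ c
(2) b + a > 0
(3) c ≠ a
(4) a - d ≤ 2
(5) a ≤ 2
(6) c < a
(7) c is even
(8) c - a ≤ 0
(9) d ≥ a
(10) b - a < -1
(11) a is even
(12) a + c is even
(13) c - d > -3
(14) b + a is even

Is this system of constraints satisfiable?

Setting (a, b, c, d) = (2, 0, 0, 2) satisfies everything: constraint 2: b + a = 2; constraint 4: a - d = 0, and the others follow.

Satisfiable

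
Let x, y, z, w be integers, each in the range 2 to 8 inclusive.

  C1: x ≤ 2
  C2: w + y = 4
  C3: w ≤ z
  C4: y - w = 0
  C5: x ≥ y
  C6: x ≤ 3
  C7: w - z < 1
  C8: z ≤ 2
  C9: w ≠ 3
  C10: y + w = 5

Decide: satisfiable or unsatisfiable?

Unsatisfiable

From constraints 1 and 5: y ≤ x ≤ 2. From constraints 3 and 8: w ≤ z ≤ 2. Hence y + w ≤ 4. But constraint 10 requires y + w = 5, and 5 > 4. Contradiction.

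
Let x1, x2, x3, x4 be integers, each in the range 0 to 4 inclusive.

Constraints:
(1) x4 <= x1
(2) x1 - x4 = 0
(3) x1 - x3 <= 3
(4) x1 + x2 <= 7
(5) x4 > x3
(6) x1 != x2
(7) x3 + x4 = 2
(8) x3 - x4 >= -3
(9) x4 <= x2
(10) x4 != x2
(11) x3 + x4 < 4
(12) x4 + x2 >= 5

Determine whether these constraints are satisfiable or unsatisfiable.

Take x1 = 2, x2 = 4, x3 = 0, x4 = 2. Then constraint 2: x1 - x4 = 0; constraint 3: x1 - x3 = 2, and every other listed constraint is also met.

Satisfiable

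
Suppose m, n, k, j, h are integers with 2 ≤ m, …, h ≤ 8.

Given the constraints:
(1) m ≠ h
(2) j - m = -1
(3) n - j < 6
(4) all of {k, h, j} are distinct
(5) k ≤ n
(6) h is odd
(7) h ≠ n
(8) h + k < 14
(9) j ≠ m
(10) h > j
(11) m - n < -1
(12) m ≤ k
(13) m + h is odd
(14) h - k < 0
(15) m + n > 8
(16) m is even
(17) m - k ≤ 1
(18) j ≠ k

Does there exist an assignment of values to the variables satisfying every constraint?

Take m = 4, n = 6, k = 6, j = 3, h = 5. Then constraint 2: j - m = -1; constraint 3: n - j = 3; constraint 8: h + k = 11, and every other listed constraint is also met.

Satisfiable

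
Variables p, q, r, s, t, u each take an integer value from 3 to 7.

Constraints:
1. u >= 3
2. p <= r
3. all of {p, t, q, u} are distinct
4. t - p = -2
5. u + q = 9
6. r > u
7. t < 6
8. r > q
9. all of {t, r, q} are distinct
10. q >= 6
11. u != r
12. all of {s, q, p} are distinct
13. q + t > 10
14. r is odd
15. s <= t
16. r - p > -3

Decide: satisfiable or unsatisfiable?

Satisfiable

Try p = 7, q = 6, r = 7, s = 3, t = 5, u = 3.
Check constraint 4: t - p = -2; constraint 5: u + q = 9. The remaining constraints are straightforward to verify.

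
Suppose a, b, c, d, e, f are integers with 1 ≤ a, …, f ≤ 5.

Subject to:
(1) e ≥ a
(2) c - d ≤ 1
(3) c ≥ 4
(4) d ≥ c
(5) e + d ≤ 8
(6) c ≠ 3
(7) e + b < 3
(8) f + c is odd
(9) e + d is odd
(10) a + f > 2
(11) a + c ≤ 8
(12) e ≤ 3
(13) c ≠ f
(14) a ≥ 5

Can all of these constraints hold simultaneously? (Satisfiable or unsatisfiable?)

From constraints 1 and 14: e ≥ a ≥ 5. From constraints 3 and 4: d ≥ c ≥ 4. Hence e + d ≥ 9. But constraint 5 requires e + d ≤ 8, and 8 < 9. Contradiction.

Unsatisfiable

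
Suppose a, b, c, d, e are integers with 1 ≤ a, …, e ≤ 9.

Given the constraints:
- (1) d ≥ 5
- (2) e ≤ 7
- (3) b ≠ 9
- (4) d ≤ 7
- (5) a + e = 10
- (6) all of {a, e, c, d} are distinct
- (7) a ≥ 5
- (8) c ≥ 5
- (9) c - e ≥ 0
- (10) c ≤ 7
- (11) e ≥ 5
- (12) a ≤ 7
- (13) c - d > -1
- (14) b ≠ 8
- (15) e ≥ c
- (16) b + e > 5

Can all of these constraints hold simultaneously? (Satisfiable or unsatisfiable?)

Constraints 1, 2, 4, 7, 8, 10, 11, and 12 confine each of a, e, c, d to the 3 values {5, …, 7}.
Constraint 6 requires all 4 of them to be distinct, but only 3 values are available — impossible by the pigeonhole principle.

Unsatisfiable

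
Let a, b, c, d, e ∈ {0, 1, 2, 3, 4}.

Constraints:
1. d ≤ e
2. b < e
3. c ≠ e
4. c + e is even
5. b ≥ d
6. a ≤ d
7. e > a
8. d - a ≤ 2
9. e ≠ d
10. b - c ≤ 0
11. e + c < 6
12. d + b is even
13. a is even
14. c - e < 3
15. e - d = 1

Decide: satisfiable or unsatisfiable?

One satisfying assignment is a = 0, b = 0, c = 3, d = 0, e = 1.
For the less obvious constraints — constraint 8: d - a = 0; constraint 10: b - c = -3 — and the others hold by inspection.

Satisfiable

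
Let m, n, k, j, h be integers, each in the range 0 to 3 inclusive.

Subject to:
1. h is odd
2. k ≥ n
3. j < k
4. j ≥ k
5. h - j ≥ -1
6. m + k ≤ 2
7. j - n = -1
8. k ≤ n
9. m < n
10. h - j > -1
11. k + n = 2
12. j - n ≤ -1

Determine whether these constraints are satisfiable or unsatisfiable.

Unsatisfiable

Constraints 2, 4, and 12 give j < n, n ≤ k, k ≤ j. Chaining: j < n ≤ k ≤ j, which forces j < j — impossible.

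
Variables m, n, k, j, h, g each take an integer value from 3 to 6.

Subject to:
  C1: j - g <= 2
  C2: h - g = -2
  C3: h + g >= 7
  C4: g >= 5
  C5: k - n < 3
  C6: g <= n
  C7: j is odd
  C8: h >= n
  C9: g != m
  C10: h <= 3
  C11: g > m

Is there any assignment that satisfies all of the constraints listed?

Unsatisfiable

From constraints 4 and 6: n ≥ g and g ≥ 5, so n ≥ 5. From constraints 8 and 10: n ≤ h and h ≤ 3, so n ≤ 3. But 3 < 5, so no value of n works.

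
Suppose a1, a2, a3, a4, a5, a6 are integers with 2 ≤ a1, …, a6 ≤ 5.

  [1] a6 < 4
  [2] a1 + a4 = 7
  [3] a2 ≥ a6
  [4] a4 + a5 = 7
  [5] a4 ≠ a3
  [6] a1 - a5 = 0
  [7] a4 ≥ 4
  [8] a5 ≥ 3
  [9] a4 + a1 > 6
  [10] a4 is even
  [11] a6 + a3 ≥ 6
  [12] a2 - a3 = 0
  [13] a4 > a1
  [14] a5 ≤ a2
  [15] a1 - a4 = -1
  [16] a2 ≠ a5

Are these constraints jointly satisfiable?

Satisfiable

Take a1 = 3, a2 = 5, a3 = 5, a4 = 4, a5 = 3, a6 = 2. Then constraint 2: a1 + a4 = 7; constraint 4: a4 + a5 = 7, and every other listed constraint is also met.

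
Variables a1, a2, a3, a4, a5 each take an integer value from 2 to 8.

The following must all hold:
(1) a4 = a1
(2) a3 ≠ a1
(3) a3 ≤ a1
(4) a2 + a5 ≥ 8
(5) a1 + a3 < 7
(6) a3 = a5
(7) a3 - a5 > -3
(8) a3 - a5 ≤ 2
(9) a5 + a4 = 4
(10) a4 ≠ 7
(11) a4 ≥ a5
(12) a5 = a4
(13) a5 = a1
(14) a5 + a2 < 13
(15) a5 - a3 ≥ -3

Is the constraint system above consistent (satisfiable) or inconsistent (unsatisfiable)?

From constraints 1, 6, and 12, a3 = a5 = a4 = a1, so a3 = a1. But constraint 2 says a3 ≠ a1. Contradiction.

Unsatisfiable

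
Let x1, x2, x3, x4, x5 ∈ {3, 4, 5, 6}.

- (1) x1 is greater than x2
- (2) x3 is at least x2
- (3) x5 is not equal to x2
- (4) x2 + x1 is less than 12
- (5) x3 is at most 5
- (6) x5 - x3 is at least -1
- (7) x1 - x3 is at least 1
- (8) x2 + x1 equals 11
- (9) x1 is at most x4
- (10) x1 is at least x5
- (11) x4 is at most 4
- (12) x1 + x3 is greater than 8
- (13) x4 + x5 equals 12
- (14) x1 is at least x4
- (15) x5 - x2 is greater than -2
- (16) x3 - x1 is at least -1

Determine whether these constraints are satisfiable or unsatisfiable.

From constraints 2 and 5: x2 ≤ x3 ≤ 5. From constraints 9 and 11: x1 ≤ x4 ≤ 4. Hence x2 + x1 ≤ 9. But constraint 8 requires x2 + x1 = 11, and 11 > 9. Contradiction.

Unsatisfiable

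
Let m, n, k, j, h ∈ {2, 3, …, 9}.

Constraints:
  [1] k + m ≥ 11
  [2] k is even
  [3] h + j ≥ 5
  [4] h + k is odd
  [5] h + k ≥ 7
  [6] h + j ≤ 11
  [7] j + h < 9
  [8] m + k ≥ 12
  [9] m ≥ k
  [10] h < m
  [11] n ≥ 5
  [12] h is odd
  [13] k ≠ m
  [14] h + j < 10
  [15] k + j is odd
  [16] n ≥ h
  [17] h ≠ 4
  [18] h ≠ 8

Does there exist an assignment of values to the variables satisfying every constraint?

Satisfiable

Try m = 9, n = 7, k = 4, j = 5, h = 3.
Check constraint 1: k + m = 13; constraint 3: h + j = 8. The remaining constraints are straightforward to verify.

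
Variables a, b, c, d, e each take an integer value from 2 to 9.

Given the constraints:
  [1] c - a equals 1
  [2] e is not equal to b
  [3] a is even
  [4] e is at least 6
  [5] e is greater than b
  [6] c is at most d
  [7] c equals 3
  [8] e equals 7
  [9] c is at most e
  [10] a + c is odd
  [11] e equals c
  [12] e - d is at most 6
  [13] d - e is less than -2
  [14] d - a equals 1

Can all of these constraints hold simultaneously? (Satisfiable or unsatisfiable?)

Constraint 8 fixes e = 7 and constraint 7 fixes c = 3, but constraint 11 requires e = c. Since 7 ≠ 3, contradiction.

Unsatisfiable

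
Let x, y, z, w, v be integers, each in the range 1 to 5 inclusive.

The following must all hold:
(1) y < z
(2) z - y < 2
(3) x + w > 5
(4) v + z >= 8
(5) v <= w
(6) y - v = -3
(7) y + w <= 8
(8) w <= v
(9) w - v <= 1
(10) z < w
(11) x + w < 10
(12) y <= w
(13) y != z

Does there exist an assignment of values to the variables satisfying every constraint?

Take x = 3, y = 2, z = 3, w = 5, v = 5. Then constraint 2: z - y = 1; constraint 3: x + w = 8, and every other listed constraint is also met.

Satisfiable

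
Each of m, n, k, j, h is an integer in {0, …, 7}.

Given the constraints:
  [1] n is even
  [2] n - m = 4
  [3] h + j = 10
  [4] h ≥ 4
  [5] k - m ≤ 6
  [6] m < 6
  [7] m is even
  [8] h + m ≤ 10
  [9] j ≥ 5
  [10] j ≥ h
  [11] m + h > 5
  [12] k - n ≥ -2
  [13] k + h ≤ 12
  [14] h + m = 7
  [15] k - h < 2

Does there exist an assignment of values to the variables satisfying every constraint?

The assignment m = 2, n = 6, k = 5, j = 5, h = 5 works:
  constraint 2 holds since n - m = 4.
  constraint 3 holds since h + j = 10.
The rest check out directly.

Satisfiable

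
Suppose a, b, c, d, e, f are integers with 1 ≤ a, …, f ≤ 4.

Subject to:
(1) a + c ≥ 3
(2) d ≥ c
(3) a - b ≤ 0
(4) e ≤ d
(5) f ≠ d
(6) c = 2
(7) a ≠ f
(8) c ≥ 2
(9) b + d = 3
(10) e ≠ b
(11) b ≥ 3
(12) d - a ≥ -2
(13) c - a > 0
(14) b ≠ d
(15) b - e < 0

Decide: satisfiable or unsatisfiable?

From constraint 11: b ≥ 3. From constraints 2 and 8: d ≥ c ≥ 2. Hence b + d ≥ 5. But constraint 9 requires b + d = 3, and 3 < 5. Contradiction.

Unsatisfiable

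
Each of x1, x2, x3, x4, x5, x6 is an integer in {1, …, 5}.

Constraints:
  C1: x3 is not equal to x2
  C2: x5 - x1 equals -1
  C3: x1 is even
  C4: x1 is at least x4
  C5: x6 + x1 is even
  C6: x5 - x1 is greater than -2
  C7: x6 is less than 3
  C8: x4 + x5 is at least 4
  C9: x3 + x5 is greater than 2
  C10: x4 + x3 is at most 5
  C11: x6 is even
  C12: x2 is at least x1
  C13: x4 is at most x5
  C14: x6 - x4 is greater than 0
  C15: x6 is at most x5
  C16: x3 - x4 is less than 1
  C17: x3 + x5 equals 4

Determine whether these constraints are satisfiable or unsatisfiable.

Satisfiable

Setting (x1, x2, x3, x4, x5, x6) = (4, 4, 1, 1, 3, 2) satisfies everything: constraint 2: x5 - x1 = -1; constraint 6: x5 - x1 = -1; constraint 8: x4 + x5 = 4, and the others follow.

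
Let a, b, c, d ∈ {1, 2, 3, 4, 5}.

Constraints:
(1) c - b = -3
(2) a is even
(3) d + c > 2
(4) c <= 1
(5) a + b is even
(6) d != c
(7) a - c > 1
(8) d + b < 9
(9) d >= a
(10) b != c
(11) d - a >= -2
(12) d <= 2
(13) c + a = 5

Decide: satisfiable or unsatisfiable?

Unsatisfiable

From constraint 4: c ≤ 1. From constraints 9 and 12: a ≤ d ≤ 2. Hence c + a ≤ 3. But constraint 13 requires c + a = 5, and 5 > 3. Contradiction.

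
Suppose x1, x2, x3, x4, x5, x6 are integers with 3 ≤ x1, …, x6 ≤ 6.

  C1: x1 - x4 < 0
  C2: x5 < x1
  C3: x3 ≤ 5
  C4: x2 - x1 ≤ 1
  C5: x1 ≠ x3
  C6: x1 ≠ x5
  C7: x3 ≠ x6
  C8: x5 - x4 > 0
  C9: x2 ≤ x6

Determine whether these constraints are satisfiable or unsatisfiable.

Unsatisfiable

Constraints 1, 2, and 8 give x5 < x1, x1 < x4, x4 < x5. Chaining: x5 < x1 < x4 < x5, which forces x5 < x5 — impossible.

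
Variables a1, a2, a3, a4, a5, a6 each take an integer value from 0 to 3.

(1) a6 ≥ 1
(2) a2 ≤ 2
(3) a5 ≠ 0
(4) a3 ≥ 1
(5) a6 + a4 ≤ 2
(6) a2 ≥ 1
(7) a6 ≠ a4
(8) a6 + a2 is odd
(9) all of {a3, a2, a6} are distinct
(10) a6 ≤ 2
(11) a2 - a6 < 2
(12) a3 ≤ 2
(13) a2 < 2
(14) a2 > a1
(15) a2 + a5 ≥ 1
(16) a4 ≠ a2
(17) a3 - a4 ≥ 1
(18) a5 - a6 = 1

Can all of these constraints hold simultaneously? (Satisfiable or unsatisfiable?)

Constraints 1, 2, 4, 6, 10, and 12 confine each of a3, a2, a6 to the 2 values {1, 2}.
Constraint 9 requires all 3 of them to be distinct, but only 2 values are available — impossible by the pigeonhole principle.

Unsatisfiable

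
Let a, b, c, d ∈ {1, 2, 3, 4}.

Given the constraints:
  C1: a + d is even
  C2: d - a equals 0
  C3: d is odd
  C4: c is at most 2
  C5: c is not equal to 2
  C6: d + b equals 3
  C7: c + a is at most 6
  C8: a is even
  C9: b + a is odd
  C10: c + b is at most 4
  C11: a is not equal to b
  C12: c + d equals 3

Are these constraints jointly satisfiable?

Constraint 8 makes a even and constraint 3 makes d odd, so a + d must be odd. Constraint 1 says a + d is even — contradiction.

Unsatisfiable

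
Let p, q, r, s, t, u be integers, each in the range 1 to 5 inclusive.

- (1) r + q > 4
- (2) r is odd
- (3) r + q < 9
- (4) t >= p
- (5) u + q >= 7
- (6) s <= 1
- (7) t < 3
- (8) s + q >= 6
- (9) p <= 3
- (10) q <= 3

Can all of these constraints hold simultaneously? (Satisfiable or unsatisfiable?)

From constraint 6: s ≤ 1. From constraint 10: q ≤ 3. Hence s + q ≤ 4. But constraint 8 requires s + q ≥ 6, and 6 > 4. Contradiction.

Unsatisfiable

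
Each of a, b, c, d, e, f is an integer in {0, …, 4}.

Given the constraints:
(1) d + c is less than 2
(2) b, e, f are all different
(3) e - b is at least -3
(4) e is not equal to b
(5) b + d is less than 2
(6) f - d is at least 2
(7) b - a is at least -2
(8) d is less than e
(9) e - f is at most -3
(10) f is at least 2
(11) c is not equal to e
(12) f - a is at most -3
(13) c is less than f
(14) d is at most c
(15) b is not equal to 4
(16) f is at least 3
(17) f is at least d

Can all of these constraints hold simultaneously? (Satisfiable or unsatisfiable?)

Constraints 3, 7, 9, and 12 give f − e ≥ 3, e − b ≥ -3, b − a ≥ -2, a − f ≥ 3.
Adding all 4 inequalities: the left sides telescope to 0, and the right sides sum to 3 + (-3) + (-2) + 3 = 1. So 0 ≥ 1, which is false.

Unsatisfiable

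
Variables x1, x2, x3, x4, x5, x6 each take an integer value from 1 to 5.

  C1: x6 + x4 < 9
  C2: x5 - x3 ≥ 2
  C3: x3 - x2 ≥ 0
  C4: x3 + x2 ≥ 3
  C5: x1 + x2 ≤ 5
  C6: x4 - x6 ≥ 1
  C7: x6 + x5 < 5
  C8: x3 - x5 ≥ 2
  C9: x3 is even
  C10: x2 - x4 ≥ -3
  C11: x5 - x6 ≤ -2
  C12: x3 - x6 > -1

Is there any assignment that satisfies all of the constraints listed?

Constraints 2, 3, 6, 10, and 11 give x5 − x3 ≥ 2, x3 − x2 ≥ 0, x2 − x4 ≥ -3, x4 − x6 ≥ 1, x6 − x5 ≥ 2.
Adding all 5 inequalities: the left sides telescope to 0, and the right sides sum to 2 + 0 + (-3) + 1 + 2 = 2. So 0 ≥ 2, which is false.

Unsatisfiable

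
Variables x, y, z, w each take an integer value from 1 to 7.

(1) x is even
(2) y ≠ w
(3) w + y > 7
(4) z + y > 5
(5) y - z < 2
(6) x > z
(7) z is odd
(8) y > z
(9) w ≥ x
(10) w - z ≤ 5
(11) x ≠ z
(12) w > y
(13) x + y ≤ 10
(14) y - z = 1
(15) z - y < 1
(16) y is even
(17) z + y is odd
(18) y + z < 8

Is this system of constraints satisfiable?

Satisfiable

The assignment x = 4, y = 4, z = 3, w = 6 works:
  constraint 3 holds since w + y = 10.
  constraint 4 holds since z + y = 7.
The rest check out directly.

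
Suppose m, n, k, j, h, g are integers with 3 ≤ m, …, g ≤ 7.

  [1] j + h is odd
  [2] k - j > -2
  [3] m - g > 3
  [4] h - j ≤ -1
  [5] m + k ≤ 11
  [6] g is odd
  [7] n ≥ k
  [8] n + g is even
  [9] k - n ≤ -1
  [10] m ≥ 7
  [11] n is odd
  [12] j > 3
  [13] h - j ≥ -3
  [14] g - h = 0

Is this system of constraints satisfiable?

Satisfiable

Take m = 7, n = 5, k = 3, j = 4, h = 3, g = 3. Then constraint 2: k - j = -1; constraint 3: m - g = 4; constraint 4: h - j = -1, and every other listed constraint is also met.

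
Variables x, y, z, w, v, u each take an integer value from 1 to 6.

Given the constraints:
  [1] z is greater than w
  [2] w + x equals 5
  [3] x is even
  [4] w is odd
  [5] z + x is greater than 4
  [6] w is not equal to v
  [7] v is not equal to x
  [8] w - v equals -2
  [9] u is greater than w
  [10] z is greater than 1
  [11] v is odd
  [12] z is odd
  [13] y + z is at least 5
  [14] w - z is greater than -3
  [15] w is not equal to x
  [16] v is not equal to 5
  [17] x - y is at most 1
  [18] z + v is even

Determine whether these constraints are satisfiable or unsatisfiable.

Satisfiable

The assignment x = 4, y = 4, z = 3, w = 1, v = 3, u = 6 works:
  constraint 2 holds since w + x = 5.
  constraint 5 holds since z + x = 7.
  constraint 8 holds since w - v = -2.
The rest check out directly.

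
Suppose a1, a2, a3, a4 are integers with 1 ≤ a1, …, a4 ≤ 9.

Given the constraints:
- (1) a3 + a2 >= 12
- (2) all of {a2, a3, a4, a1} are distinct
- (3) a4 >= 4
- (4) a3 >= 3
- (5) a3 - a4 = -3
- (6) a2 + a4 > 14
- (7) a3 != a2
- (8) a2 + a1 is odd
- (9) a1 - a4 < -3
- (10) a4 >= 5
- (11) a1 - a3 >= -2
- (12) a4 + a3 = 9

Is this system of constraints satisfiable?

The assignment a1 = 2, a2 = 9, a3 = 3, a4 = 6 works:
  constraint 1 holds since a3 + a2 = 12.
  constraint 5 holds since a3 - a4 = -3.
  constraint 6 holds since a2 + a4 = 15.
The rest check out directly.

Satisfiable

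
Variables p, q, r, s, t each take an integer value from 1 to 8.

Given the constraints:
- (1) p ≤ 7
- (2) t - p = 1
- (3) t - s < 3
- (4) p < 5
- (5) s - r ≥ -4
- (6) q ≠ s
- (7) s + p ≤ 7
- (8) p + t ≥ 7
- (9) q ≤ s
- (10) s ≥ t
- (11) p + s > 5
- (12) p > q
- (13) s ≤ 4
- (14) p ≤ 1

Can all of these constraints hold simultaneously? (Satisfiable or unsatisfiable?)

From constraint 14: p ≤ 1. From constraints 10 and 13: t ≤ s ≤ 4. Hence p + t ≤ 5. But constraint 8 requires p + t ≥ 7, and 7 > 5. Contradiction.

Unsatisfiable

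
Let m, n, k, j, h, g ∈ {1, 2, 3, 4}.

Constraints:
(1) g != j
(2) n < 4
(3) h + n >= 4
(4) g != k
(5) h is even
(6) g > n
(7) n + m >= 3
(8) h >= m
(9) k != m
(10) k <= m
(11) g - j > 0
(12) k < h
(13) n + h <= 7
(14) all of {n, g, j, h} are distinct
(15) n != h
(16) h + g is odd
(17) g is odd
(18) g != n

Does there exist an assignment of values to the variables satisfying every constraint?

Satisfiable

The assignment m = 4, n = 2, k = 1, j = 1, h = 4, g = 3 works:
  constraint 3 holds since h + n = 6.
  constraint 7 holds since n + m = 6.
  constraint 11 holds since g - j = 2.
The rest check out directly.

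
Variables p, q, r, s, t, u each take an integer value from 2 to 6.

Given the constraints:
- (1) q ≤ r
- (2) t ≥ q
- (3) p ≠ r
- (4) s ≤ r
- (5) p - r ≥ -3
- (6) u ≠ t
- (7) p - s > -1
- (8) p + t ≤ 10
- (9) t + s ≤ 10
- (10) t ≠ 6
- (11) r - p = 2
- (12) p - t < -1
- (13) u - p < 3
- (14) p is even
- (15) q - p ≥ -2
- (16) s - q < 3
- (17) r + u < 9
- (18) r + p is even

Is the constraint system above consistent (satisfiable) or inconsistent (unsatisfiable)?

Satisfiable

Setting (p, q, r, s, t, u) = (2, 2, 4, 2, 5, 2) satisfies everything: constraint 5: p - r = -2; constraint 7: p - s = 0; constraint 8: p + t = 7, and the others follow.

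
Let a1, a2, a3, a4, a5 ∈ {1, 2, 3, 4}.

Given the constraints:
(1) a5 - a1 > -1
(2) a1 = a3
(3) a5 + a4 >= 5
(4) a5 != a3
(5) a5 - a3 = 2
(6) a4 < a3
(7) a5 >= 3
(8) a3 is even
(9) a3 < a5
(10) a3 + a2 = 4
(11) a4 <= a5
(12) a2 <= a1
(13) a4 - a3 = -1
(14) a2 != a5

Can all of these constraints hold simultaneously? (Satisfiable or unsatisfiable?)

Take a1 = 2, a2 = 2, a3 = 2, a4 = 1, a5 = 4. Then constraint 1: a5 - a1 = 2; constraint 3: a5 + a4 = 5; constraint 5: a5 - a3 = 2, and every other listed constraint is also met.

Satisfiable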